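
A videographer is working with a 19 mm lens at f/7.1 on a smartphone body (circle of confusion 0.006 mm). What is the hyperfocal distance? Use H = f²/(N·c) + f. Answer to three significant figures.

8.49 m

Hyperfocal distance H = f²/(N·c) + f = 19²/(7.1 × 0.006) + 19 = 361/0.0426 + 19 ≈ 8493.2 mm ≈ 8.49 m.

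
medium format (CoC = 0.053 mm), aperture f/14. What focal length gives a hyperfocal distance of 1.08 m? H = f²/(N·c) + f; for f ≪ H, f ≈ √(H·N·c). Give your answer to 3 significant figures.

27.9 mm

From H = f²/(N·c) + f, with f ≪ H: f ≈ √(H·N·c) = √(1080 × 14 × 0.053) = √801.36 ≈ 28.31 mm.
Exact: f² + N·c·f − N·c·H = 0 ⇒ f = (−N·c + √((N·c)² + 4·N·c·H))/2 = (−0.742 + √3206.0)/2 ≈ 27.940 mm ≈ 27.9 mm.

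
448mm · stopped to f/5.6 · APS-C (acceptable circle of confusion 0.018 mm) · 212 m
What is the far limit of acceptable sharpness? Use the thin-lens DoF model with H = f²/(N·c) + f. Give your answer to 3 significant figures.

Hyperfocal distance H = f²/(N·c) + f = 448²/(5.6 × 0.018) + 448 = 200704/0.1008 + 448 ≈ 1991559.1 mm ≈ 1992 m.
Far limit Df = s·(H − f)/(H − s) = 212000 × (1991559.1 − 448) / (1991559.1 − 212000) = 212000 × 1991111.1 / 1779559.1 ≈ 237202 mm ≈ 237 m.

237 m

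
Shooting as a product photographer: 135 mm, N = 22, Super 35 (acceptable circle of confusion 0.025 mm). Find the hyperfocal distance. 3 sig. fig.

Hyperfocal distance H = f²/(N·c) + f = 135²/(22 × 0.025) + 135 = 18225/0.55 + 135 ≈ 33271.4 mm ≈ 33.3 m.

33.3 m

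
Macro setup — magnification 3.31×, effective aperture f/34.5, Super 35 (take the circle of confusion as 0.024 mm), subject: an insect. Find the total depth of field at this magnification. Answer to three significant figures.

0.151 mm

At magnification m, DoF ≈ 2·N_eff·c/m² = 2 × 34.5 × 0.024 / 3.31² = 1.656 / 10.96 ≈ 0.151 mm.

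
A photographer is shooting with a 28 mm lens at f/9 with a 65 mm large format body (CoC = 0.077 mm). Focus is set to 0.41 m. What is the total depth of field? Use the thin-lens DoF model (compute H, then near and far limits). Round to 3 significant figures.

313 mm

Hyperfocal distance H = f²/(N·c) + f = 28²/(9 × 0.077) + 28 = 784/0.693 + 28 ≈ 1159.3 mm ≈ 1.159 m.
Near limit Dn = s·(H − f)/(H + s − 2f) = 410 × (1159.3 − 28) / (1159.3 + 410 − 2 × 28) = 410 × 1131.3 / 1513.3 ≈ 306.51 mm.
Far limit Df = s·(H − f)/(H − s) = 410 × (1159.3 − 28) / (1159.3 − 410) = 410 × 1131.3 / 749.3 ≈ 619.02 mm.
Depth of field = Df − Dn = 619.02 − 306.51 ≈ 312.51 mm.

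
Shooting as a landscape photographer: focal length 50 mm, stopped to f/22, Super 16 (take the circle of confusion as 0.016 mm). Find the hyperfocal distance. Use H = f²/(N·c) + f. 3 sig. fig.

Hyperfocal distance H = f²/(N·c) + f = 50²/(22 × 0.016) + 50 = 2500/0.352 + 50 ≈ 7152.3 mm ≈ 7.15 m.

7.15 m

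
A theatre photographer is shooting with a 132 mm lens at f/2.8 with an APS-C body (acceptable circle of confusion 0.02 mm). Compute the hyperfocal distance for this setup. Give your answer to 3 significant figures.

Hyperfocal distance H = f²/(N·c) + f = 132²/(2.8 × 0.02) + 132 = 17424/0.056 + 132 ≈ 311274.9 mm ≈ 311 m.

311 m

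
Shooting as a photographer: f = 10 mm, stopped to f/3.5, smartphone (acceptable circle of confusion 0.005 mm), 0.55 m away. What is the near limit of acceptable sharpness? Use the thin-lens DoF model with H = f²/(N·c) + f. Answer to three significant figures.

0.503 m

Hyperfocal distance H = f²/(N·c) + f = 10²/(3.5 × 0.005) + 10 = 100/0.0175 + 10 ≈ 5724.3 mm ≈ 5.724 m.
Near limit Dn = s·(H − f)/(H + s − 2f) = 550 × (5724.3 − 10) / (5724.3 + 550 − 2 × 10) = 550 × 5714.3 / 6254.3 ≈ 502.51 mm ≈ 0.503 m.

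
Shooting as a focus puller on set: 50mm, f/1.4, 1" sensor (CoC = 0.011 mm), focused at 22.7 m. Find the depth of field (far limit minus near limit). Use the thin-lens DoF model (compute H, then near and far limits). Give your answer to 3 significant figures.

6.46 m

Hyperfocal distance H = f²/(N·c) + f = 50²/(1.4 × 0.011) + 50 = 2500/0.0154 + 50 ≈ 162387.7 mm ≈ 162.4 m.
Near limit Dn = s·(H − f)/(H + s − 2f) = 22700 × (162387.7 − 50) / (162387.7 + 22700 − 2 × 50) = 22700 × 162337.7 / 184987.7 ≈ 19920.6 mm.
Far limit Df = s·(H − f)/(H − s) = 22700 × (162387.7 − 50) / (162387.7 − 22700) = 22700 × 162337.7 / 139687.7 ≈ 26380.7 mm.
Depth of field = Df − Dn = 26380.7 − 19920.6 ≈ 6460.1 mm ≈ 6.46 m.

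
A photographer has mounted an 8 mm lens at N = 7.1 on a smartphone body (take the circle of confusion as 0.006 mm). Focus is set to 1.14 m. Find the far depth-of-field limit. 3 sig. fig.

Hyperfocal distance H = f²/(N·c) + f = 8²/(7.1 × 0.006) + 8 = 64/0.0426 + 8 ≈ 1510.3 mm ≈ 1.510 m.
Far limit Df = s·(H − f)/(H − s) = 1140 × (1510.3 − 8) / (1510.3 − 1140) = 1140 × 1502.3 / 370.3 ≈ 4624.5 mm ≈ 4.62 m.

4.62 m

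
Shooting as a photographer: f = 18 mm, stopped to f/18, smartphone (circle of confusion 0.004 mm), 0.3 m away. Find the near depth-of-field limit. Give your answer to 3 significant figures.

282 mm

Hyperfocal distance H = f²/(N·c) + f = 18²/(18 × 0.004) + 18 = 324/0.072 + 18 ≈ 4518.0 mm ≈ 4.518 m.
Near limit Dn = s·(H − f)/(H + s − 2f) = 300 × (4518.0 − 18) / (4518.0 + 300 − 2 × 18) = 300 × 4500.0 / 4782.0 ≈ 282.31 mm.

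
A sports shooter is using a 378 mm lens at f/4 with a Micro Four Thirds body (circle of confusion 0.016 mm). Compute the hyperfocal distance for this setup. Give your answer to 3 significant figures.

Hyperfocal distance H = f²/(N·c) + f = 378²/(4 × 0.016) + 378 = 142884/0.064 + 378 ≈ 2232940.5 mm ≈ 2230 m.

2230 m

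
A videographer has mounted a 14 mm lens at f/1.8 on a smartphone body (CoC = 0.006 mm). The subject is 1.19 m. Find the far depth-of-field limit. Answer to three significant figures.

Hyperfocal distance H = f²/(N·c) + f = 14²/(1.8 × 0.006) + 14 = 196/0.0108 + 14 ≈ 18162.1 mm ≈ 18.16 m.
Far limit Df = s·(H − f)/(H − s) = 1190 × (18162.1 − 14) / (18162.1 − 1190) = 1190 × 18148.1 / 16972.1 ≈ 1272.5 mm ≈ 1.27 m.

1.27 m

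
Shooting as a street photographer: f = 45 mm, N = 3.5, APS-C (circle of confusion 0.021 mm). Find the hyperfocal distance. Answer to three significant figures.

Hyperfocal distance H = f²/(N·c) + f = 45²/(3.5 × 0.021) + 45 = 2025/0.0735 + 45 ≈ 27596.0 mm ≈ 27.6 m.

27.6 m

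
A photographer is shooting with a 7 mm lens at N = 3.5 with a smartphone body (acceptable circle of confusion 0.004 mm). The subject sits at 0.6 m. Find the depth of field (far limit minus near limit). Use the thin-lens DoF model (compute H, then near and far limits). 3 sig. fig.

Hyperfocal distance H = f²/(N·c) + f = 7²/(3.5 × 0.004) + 7 = 49/0.014 + 7 ≈ 3507.0 mm ≈ 3.507 m.
Near limit Dn = s·(H − f)/(H + s − 2f) = 600 × (3507.0 − 7) / (3507.0 + 600 − 2 × 7) = 600 × 3500.0 / 4093.0 ≈ 513.07 mm.
Far limit Df = s·(H − f)/(H − s) = 600 × (3507.0 − 7) / (3507.0 − 600) = 600 × 3500.0 / 2907.0 ≈ 722.39 mm.
Depth of field = Df − Dn = 722.39 − 513.07 ≈ 209.32 mm.

209 mm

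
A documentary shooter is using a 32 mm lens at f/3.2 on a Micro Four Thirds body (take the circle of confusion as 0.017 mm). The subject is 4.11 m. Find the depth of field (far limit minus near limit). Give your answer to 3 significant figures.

Hyperfocal distance H = f²/(N·c) + f = 32²/(3.2 × 0.017) + 32 = 1024/0.0544 + 32 ≈ 18855.5 mm ≈ 18.86 m.
Near limit Dn = s·(H − f)/(H + s − 2f) = 4110 × (18855.5 − 32) / (18855.5 + 4110 − 2 × 32) = 4110 × 18823.5 / 22901.5 ≈ 3378.1 mm.
Far limit Df = s·(H − f)/(H − s) = 4110 × (18855.5 − 32) / (18855.5 − 4110) = 4110 × 18823.5 / 14745.5 ≈ 5246.7 mm.
Depth of field = Df − Dn = 5246.7 − 3378.1 ≈ 1868.6 mm ≈ 1.87 m.

1.87 m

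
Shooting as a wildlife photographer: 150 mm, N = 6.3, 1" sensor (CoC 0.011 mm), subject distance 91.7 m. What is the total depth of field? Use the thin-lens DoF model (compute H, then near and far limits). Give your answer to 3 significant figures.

Hyperfocal distance H = f²/(N·c) + f = 150²/(6.3 × 0.011) + 150 = 22500/0.0693 + 150 ≈ 324825.3 mm ≈ 324.8 m.
Near limit Dn = s·(H − f)/(H + s − 2f) = 91700 × (324825.3 − 150) / (324825.3 + 91700 − 2 × 150) = 91700 × 324675.3 / 416225.3 ≈ 71530 mm.
Far limit Df = s·(H − f)/(H − s) = 91700 × (324825.3 − 150) / (324825.3 − 91700) = 91700 × 324675.3 / 233125.3 ≈ 127711 mm.
Depth of field = Df − Dn = 127711 − 71530 ≈ 56181 mm ≈ 56.2 m.

56.2 m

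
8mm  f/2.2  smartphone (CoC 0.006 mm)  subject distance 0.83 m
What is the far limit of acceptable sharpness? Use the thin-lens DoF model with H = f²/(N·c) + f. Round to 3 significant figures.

Hyperfocal distance H = f²/(N·c) + f = 8²/(2.2 × 0.006) + 8 = 64/0.0132 + 8 ≈ 4856.5 mm ≈ 4.856 m.
Far limit Df = s·(H − f)/(H − s) = 830 × (4856.5 − 8) / (4856.5 − 830) = 830 × 4848.5 / 4026.5 ≈ 999.44 mm ≈ 0.999 m.

0.999 m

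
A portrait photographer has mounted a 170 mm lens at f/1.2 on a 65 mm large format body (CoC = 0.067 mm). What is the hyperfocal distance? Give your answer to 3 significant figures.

Hyperfocal distance H = f²/(N·c) + f = 170²/(1.2 × 0.067) + 170 = 28900/0.0804 + 170 ≈ 359622.7 mm ≈ 360 m.

360 m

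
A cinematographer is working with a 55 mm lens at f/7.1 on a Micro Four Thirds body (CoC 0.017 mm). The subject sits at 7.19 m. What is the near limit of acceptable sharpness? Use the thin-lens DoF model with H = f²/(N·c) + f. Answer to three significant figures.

Hyperfocal distance H = f²/(N·c) + f = 55²/(7.1 × 0.017) + 55 = 3025/0.1207 + 55 ≈ 25117.1 mm ≈ 25.12 m.
Near limit Dn = s·(H − f)/(H + s − 2f) = 7190 × (25117.1 − 55) / (25117.1 + 7190 − 2 × 55) = 7190 × 25062.1 / 32197.1 ≈ 5596.7 mm ≈ 5.60 m.

5.60 m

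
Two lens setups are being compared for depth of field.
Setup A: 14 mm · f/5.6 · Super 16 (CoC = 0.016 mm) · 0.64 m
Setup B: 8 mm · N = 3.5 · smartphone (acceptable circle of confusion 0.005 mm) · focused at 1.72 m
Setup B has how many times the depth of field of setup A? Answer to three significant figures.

Setup A: H = 14²/(5.6×0.016) + 14 ≈ 2201.5 mm; DoF = Df − Dn = 896.57 − 497.60 ≈ 398.97 mm.
Setup B: H = 8²/(3.5×0.005) + 8 ≈ 3665.1 mm; DoF = Df − Dn = 3233.8 − 1171.6 ≈ 2062.2 mm.
Ratio = 2062.2 / 398.97 ≈ 5.17.

5.17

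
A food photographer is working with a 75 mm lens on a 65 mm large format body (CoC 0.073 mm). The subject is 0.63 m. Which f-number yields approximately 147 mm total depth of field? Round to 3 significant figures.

Write h = H − f = f²/(N·c). The thin-lens limits are Dn = s·h/(h + (s−f)) and Df = s·h/(h − (s−f)), so DoF = Df − Dn = 2·s·(s−f)·h / (h² − (s−f)²).
That is a quadratic in h: DoF·h² − 2·s·(s−f)·h − DoF·(s−f)² = 0 ⇒ h = (s−f)·(s + √(s² + DoF²)) / DoF = 555 × (630 + √(630² + 147²)) / 147 = 555 × (630 + 646.923) / 147 ≈ 4821.0 mm.
Then N = f²/(c·h) = 75² / (0.073 × 4821.0) = 5625 / 351.94 ≈ 16.

f/16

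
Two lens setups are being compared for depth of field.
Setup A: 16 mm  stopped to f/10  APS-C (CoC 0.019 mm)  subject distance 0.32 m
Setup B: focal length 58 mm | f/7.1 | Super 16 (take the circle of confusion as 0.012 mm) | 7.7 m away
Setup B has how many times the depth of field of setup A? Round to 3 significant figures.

20.4

Setup A: H = 16²/(10×0.019) + 16 ≈ 1363.4 mm; DoF = Df − Dn = 413.24 − 261.09 ≈ 152.15 mm.
Setup B: H = 58²/(7.1×0.012) + 58 ≈ 39541.6 mm; DoF = Df − Dn = 9548.0 − 6451.3 ≈ 3096.7 mm.
Ratio = 3096.7 / 152.15 ≈ 20.4.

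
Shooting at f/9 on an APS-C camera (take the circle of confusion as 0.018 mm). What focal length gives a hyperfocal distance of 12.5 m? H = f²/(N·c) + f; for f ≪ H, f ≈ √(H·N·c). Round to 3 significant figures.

44.9 mm

From H = f²/(N·c) + f, with f ≪ H: f ≈ √(H·N·c) = √(12500 × 9 × 0.018) = √2025.0 ≈ 45.00 mm.
Exact: f² + N·c·f − N·c·H = 0 ⇒ f = (−N·c + √((N·c)² + 4·N·c·H))/2 = (−0.162 + √8100.0)/2 ≈ 44.919 mm ≈ 44.9 mm.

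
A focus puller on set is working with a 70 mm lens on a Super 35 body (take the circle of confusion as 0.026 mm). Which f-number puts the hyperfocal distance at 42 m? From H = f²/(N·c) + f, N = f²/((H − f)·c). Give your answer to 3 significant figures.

f/4.49

Rearrange H = f²/(N·c) + f for N: N = f² / ((H − f)·c).
N = 70² / ((42000 − 70) × 0.026) = 4900 / 1090 ≈ 4.49.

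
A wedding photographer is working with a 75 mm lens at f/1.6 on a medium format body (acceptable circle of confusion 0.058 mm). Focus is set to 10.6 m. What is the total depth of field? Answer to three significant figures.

Hyperfocal distance H = f²/(N·c) + f = 75²/(1.6 × 0.058) + 75 = 5625/0.0928 + 75 ≈ 60689.2 mm ≈ 60.69 m.
Near limit Dn = s·(H − f)/(H + s − 2f) = 10600 × (60689.2 − 75) / (60689.2 + 10600 − 2 × 75) = 10600 × 60614.2 / 71139.2 ≈ 9031.7 mm.
Far limit Df = s·(H − f)/(H − s) = 10600 × (60689.2 − 75) / (60689.2 − 10600) = 10600 × 60614.2 / 50089.2 ≈ 12827.3 mm.
Depth of field = Df − Dn = 12827.3 − 9031.7 ≈ 3795.6 mm ≈ 3.80 m.

3.80 m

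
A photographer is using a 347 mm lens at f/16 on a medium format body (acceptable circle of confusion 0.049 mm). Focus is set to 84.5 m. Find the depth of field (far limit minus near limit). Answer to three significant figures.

132 m

Hyperfocal distance H = f²/(N·c) + f = 347²/(16 × 0.049) + 347 = 120409/0.784 + 347 ≈ 153929.9 mm ≈ 153.9 m.
Near limit Dn = s·(H − f)/(H + s − 2f) = 84500 × (153929.9 − 347) / (153929.9 + 84500 − 2 × 347) = 84500 × 153582.9 / 237735.9 ≈ 54589 mm.
Far limit Df = s·(H − f)/(H − s) = 84500 × (153929.9 − 347) / (153929.9 − 84500) = 84500 × 153582.9 / 69429.9 ≈ 186919 mm.
Depth of field = Df − Dn = 186919 − 54589 ≈ 132330 mm ≈ 132 m.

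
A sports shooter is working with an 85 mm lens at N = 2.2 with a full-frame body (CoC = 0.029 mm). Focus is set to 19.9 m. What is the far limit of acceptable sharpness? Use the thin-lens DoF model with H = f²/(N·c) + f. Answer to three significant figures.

24.1 m

Hyperfocal distance H = f²/(N·c) + f = 85²/(2.2 × 0.029) + 85 = 7225/0.0638 + 85 ≈ 113329.5 mm ≈ 113.3 m.
Far limit Df = s·(H − f)/(H − s) = 19900 × (113329.5 − 85) / (113329.5 − 19900) = 19900 × 113244.5 / 93429.5 ≈ 24120 mm ≈ 24.1 m.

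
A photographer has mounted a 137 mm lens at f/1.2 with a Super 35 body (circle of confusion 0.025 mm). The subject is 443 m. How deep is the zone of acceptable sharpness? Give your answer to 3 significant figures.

1260 m

Hyperfocal distance H = f²/(N·c) + f = 137²/(1.2 × 0.025) + 137 = 18769/0.03 + 137 ≈ 625770.3 mm ≈ 625.8 m.
Near limit Dn = s·(H − f)/(H + s − 2f) = 443000 × (625770.3 − 137) / (625770.3 + 443000 − 2 × 137) = 443000 × 625633.3 / 1068496.3 ≈ 259388 mm.
Far limit Df = s·(H − f)/(H − s) = 443000 × (625770.3 − 137) / (625770.3 − 443000) = 443000 × 625633.3 / 182770.3 ≈ 1516414 mm.
Depth of field = Df − Dn = 1516414 − 259388 ≈ 1257026 mm ≈ 1260 m.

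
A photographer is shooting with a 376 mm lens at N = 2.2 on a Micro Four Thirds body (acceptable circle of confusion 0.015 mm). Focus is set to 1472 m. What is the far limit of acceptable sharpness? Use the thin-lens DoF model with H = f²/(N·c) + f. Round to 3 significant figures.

Hyperfocal distance H = f²/(N·c) + f = 376²/(2.2 × 0.015) + 376 = 141376/0.033 + 376 ≈ 4284497.2 mm ≈ 4284 m.
Far limit Df = s·(H − f)/(H − s) = 1472000 × (4284497.2 − 376) / (4284497.2 − 1472000) = 1472000 × 4284121.2 / 2812497.2 ≈ 2242216 mm ≈ 2240 m.

2240 m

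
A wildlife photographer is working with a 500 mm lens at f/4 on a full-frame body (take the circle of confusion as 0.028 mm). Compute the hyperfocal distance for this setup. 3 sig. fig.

2230 m

Hyperfocal distance H = f²/(N·c) + f = 500²/(4 × 0.028) + 500 = 250000/0.112 + 500 ≈ 2232642.9 mm ≈ 2230 m.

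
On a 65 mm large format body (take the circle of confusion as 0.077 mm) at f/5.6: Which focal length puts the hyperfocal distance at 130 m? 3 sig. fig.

237 mm

From H = f²/(N·c) + f, with f ≪ H: f ≈ √(H·N·c) = √(130000 × 5.6 × 0.077) = √56056 ≈ 236.8 mm.
The +f correction barely moves this — solving exactly, f² + N·c·f − N·c·H = 0 ⇒ f = (−N·c + √((N·c)² + 4·N·c·H))/2 = (−0.4312 + √224224)/2 ≈ 236.55 mm, so f ≈ 237 mm.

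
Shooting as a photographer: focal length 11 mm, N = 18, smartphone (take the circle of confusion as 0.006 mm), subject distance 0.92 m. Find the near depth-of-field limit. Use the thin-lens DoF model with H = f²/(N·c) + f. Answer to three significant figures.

0.508 m

Hyperfocal distance H = f²/(N·c) + f = 11²/(18 × 0.006) + 11 = 121/0.108 + 11 ≈ 1131.4 mm ≈ 1.131 m.
Near limit Dn = s·(H − f)/(H + s − 2f) = 920 × (1131.4 − 11) / (1131.4 + 920 − 2 × 11) = 920 × 1120.4 / 2029.4 ≈ 507.91 mm ≈ 0.508 m.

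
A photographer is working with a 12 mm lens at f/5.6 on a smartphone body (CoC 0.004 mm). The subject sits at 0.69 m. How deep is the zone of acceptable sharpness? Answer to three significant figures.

Hyperfocal distance H = f²/(N·c) + f = 12²/(5.6 × 0.004) + 12 = 144/0.0224 + 12 ≈ 6440.6 mm ≈ 6.441 m.
Near limit Dn = s·(H − f)/(H + s − 2f) = 690 × (6440.6 − 12) / (6440.6 + 690 − 2 × 12) = 690 × 6428.6 / 7106.6 ≈ 624.17 mm.
Far limit Df = s·(H − f)/(H − s) = 690 × (6440.6 − 12) / (6440.6 − 690) = 690 × 6428.6 / 5750.6 ≈ 771.35 mm.
Depth of field = Df − Dn = 771.35 − 624.17 ≈ 147.18 mm.

147 mm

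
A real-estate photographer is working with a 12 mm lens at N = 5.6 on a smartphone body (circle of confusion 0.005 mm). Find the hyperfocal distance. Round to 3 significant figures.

Hyperfocal distance H = f²/(N·c) + f = 12²/(5.6 × 0.005) + 12 = 144/0.028 + 12 ≈ 5154.9 mm ≈ 5.15 m.

5.15 m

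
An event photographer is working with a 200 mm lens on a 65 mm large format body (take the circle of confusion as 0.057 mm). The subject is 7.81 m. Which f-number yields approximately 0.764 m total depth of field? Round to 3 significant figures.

f/4.50

Write h = H − f = f²/(N·c). The thin-lens limits are Dn = s·h/(h + (s−f)) and Df = s·h/(h − (s−f)), so DoF = Df − Dn = 2·s·(s−f)·h / (h² − (s−f)²).
That is a quadratic in h: DoF·h² − 2·s·(s−f)·h − DoF·(s−f)² = 0 ⇒ h = (s−f)·(s + √(s² + DoF²)) / DoF = 7610 × (7810 + √(7810² + 764²)) / 764 = 7610 × (7810 + 7847.28) / 764 ≈ 155958 mm.
Then N = f²/(c·h) = 200² / (0.057 × 155958) = 40000 / 8889.6 ≈ 4.50.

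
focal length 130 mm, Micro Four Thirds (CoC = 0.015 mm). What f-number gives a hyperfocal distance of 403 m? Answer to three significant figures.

Rearrange H = f²/(N·c) + f for N: N = f² / ((H − f)·c).
N = 130² / ((403000 − 130) × 0.015) = 16900 / 6043 ≈ 2.80.

f/2.80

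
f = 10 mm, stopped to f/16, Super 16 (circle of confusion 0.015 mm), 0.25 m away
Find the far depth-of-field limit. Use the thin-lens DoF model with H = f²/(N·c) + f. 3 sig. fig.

0.590 m

Hyperfocal distance H = f²/(N·c) + f = 10²/(16 × 0.015) + 10 = 100/0.24 + 10 ≈ 426.7 mm ≈ 0.427 m.
Far limit Df = s·(H − f)/(H − s) = 250 × (426.7 − 10) / (426.7 − 250) = 250 × 416.7 / 176.7 ≈ 589.62 mm ≈ 0.590 m.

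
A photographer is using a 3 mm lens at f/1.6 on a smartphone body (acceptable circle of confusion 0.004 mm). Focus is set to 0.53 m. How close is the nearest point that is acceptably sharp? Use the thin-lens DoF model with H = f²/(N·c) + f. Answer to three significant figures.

Hyperfocal distance H = f²/(N·c) + f = 3²/(1.6 × 0.004) + 3 = 9/0.0064 + 3 ≈ 1409.2 mm ≈ 1.409 m.
Near limit Dn = s·(H − f)/(H + s − 2f) = 530 × (1409.2 − 3) / (1409.2 + 530 − 2 × 3) = 530 × 1406.2 / 1933.2 ≈ 385.52 mm.

386 mm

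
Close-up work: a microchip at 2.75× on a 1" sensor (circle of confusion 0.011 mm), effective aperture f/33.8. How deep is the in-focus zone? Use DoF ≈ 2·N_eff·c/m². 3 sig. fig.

At magnification m, DoF ≈ 2·N_eff·c/m² = 2 × 33.8 × 0.011 / 2.75² = 0.7436 / 7.562 ≈ 0.0983 mm.

0.0983 mm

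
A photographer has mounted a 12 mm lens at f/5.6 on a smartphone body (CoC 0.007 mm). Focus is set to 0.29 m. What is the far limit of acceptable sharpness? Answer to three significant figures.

Hyperfocal distance H = f²/(N·c) + f = 12²/(5.6 × 0.007) + 12 = 144/0.0392 + 12 ≈ 3685.5 mm ≈ 3.685 m.
Far limit Df = s·(H − f)/(H − s) = 290 × (3685.5 − 12) / (3685.5 − 290) = 290 × 3673.5 / 3395.5 ≈ 313.74 mm.

314 mm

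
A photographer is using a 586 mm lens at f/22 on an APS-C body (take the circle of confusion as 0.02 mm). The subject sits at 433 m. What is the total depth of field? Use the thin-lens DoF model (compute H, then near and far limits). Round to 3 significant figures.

692 m

Hyperfocal distance H = f²/(N·c) + f = 586²/(22 × 0.02) + 586 = 343396/0.44 + 586 ≈ 781031.5 mm ≈ 781.0 m.
Near limit Dn = s·(H − f)/(H + s − 2f) = 433000 × (781031.5 − 586) / (781031.5 + 433000 − 2 × 586) = 433000 × 780445.5 / 1212859.5 ≈ 278625 mm.
Far limit Df = s·(H − f)/(H − s) = 433000 × (781031.5 − 586) / (781031.5 − 433000) = 433000 × 780445.5 / 348031.5 ≈ 970984 mm.
Depth of field = Df − Dn = 970984 − 278625 ≈ 692359 mm ≈ 692 m.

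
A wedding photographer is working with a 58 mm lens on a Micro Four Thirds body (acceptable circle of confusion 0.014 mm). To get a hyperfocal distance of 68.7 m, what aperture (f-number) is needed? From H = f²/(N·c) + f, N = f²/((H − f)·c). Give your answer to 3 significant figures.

f/3.50

Rearrange H = f²/(N·c) + f for N: N = f² / ((H − f)·c).
N = 58² / ((68700 − 58) × 0.014) = 3364 / 961.0 ≈ 3.50.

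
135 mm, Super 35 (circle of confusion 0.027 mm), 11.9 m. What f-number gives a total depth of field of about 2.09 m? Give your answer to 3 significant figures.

f/5

Write h = H − f = f²/(N·c). The thin-lens limits are Dn = s·h/(h + (s−f)) and Df = s·h/(h − (s−f)), so DoF = Df − Dn = 2·s·(s−f)·h / (h² − (s−f)²).
That is a quadratic in h: DoF·h² − 2·s·(s−f)·h − DoF·(s−f)² = 0 ⇒ h = (s−f)·(s + √(s² + DoF²)) / DoF = 11765 × (11900 + √(11900² + 2090²)) / 2090 = 11765 × (11900 + 12082.1) / 2090 ≈ 135000 mm.
Then N = f²/(c·h) = 135² / (0.027 × 135000) = 18225 / 3645.0 ≈ 5.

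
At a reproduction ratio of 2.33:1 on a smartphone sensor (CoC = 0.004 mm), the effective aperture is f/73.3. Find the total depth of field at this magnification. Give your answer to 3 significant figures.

At magnification m, DoF ≈ 2·N_eff·c/m² = 2 × 73.3 × 0.004 / 2.33² = 0.5864 / 5.429 ≈ 0.108 mm.

0.108 mm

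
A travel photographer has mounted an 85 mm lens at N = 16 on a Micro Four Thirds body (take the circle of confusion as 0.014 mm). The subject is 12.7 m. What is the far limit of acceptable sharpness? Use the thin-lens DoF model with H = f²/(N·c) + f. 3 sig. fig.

20.9 m

Hyperfocal distance H = f²/(N·c) + f = 85²/(16 × 0.014) + 85 = 7225/0.224 + 85 ≈ 32339.5 mm ≈ 32.34 m.
Far limit Df = s·(H − f)/(H − s) = 12700 × (32339.5 − 85) / (32339.5 − 12700) = 12700 × 32254.5 / 19639.5 ≈ 20858 mm ≈ 20.9 m.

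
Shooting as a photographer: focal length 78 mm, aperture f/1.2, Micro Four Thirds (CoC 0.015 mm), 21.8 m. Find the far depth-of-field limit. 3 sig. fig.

Hyperfocal distance H = f²/(N·c) + f = 78²/(1.2 × 0.015) + 78 = 6084/0.018 + 78 ≈ 338078.0 mm ≈ 338.1 m.
Far limit Df = s·(H − f)/(H − s) = 21800 × (338078.0 − 78) / (338078.0 − 21800) = 21800 × 338000.0 / 316278.0 ≈ 23297 mm ≈ 23.3 m.

23.3 m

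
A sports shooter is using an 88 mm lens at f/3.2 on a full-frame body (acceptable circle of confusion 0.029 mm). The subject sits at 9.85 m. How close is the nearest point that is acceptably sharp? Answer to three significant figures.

8.82 m

Hyperfocal distance H = f²/(N·c) + f = 88²/(3.2 × 0.029) + 88 = 7744/0.0928 + 88 ≈ 83536.3 mm ≈ 83.54 m.
Near limit Dn = s·(H − f)/(H + s − 2f) = 9850 × (83536.3 − 88) / (83536.3 + 9850 − 2 × 88) = 9850 × 83448.3 / 93210.3 ≈ 8818.4 mm ≈ 8.82 m.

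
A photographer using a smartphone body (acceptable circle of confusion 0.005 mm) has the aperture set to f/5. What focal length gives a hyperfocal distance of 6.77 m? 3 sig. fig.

13.0 mm

From H = f²/(N·c) + f, with f ≪ H: f ≈ √(H·N·c) = √(6770 × 5 × 0.005) = √169.25 ≈ 13.01 mm.
The +f correction barely moves this — solving exactly, f² + N·c·f − N·c·H = 0 ⇒ f = (−N·c + √((N·c)² + 4·N·c·H))/2 = (−0.025 + √677.00)/2 ≈ 12.997 mm, so f ≈ 13.0 mm.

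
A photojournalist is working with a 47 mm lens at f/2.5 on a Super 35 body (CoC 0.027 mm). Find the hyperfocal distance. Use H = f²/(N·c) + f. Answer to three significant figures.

Hyperfocal distance H = f²/(N·c) + f = 47²/(2.5 × 0.027) + 47 = 2209/0.0675 + 47 ≈ 32772.9 mm ≈ 32.8 m.

32.8 m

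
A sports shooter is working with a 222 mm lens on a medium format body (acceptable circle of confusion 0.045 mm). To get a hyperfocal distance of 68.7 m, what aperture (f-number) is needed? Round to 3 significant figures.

f/16

Rearrange H = f²/(N·c) + f for N: N = f² / ((H − f)·c).
N = 222² / ((68700 − 222) × 0.045) = 49284 / 3082 ≈ 16.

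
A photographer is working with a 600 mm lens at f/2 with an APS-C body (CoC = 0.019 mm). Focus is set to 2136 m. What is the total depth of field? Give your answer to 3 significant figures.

1010 m

Hyperfocal distance H = f²/(N·c) + f = 600²/(2 × 0.019) + 600 = 360000/0.038 + 600 ≈ 9474284.2 mm ≈ 9474 m.
Near limit Dn = s·(H − f)/(H + s − 2f) = 2136000 × (9474284.2 − 600) / (9474284.2 + 2136000 − 2 × 600) = 2136000 × 9473684.2 / 11609084.2 ≈ 1743100 mm.
Far limit Df = s·(H − f)/(H − s) = 2136000 × (9474284.2 − 600) / (9474284.2 − 2136000) = 2136000 × 9473684.2 / 7338284.2 ≈ 2757564 mm.
Depth of field = Df − Dn = 2757564 − 1743100 ≈ 1014464 mm ≈ 1010 m.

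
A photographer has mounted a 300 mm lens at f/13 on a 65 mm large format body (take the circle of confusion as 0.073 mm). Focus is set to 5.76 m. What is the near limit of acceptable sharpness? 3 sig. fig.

Hyperfocal distance H = f²/(N·c) + f = 300²/(13 × 0.073) + 300 = 90000/0.949 + 300 ≈ 95136.7 mm ≈ 95.14 m.
Near limit Dn = s·(H − f)/(H + s − 2f) = 5760 × (95136.7 − 300) / (95136.7 + 5760 − 2 × 300) = 5760 × 94836.7 / 100296.7 ≈ 5446.4 mm ≈ 5.45 m.

5.45 m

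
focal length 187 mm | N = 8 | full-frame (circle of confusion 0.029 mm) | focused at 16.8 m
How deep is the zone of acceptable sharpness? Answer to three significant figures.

3.75 m

Hyperfocal distance H = f²/(N·c) + f = 187²/(8 × 0.029) + 187 = 34969/0.232 + 187 ≈ 150915.4 mm ≈ 150.9 m.
Near limit Dn = s·(H − f)/(H + s − 2f) = 16800 × (150915.4 − 187) / (150915.4 + 16800 − 2 × 187) = 16800 × 150728.4 / 167341.4 ≈ 15132.2 mm.
Far limit Df = s·(H − f)/(H − s) = 16800 × (150915.4 − 187) / (150915.4 − 16800) = 16800 × 150728.4 / 134115.4 ≈ 18881.0 mm.
Depth of field = Df − Dn = 18881.0 − 15132.2 ≈ 3748.8 mm ≈ 3.75 m.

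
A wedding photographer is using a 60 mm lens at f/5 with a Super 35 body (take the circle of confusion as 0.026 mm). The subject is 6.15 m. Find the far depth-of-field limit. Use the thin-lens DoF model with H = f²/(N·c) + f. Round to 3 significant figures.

Hyperfocal distance H = f²/(N·c) + f = 60²/(5 × 0.026) + 60 = 3600/0.13 + 60 ≈ 27752.3 mm ≈ 27.75 m.
Far limit Df = s·(H − f)/(H − s) = 6150 × (27752.3 − 60) / (27752.3 − 6150) = 6150 × 27692.3 / 21602.3 ≈ 7883.8 mm ≈ 7.88 m.

7.88 m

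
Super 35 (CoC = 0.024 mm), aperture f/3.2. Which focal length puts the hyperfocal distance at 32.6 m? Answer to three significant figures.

50.0 mm

From H = f²/(N·c) + f, with f ≪ H: f ≈ √(H·N·c) = √(32600 × 3.2 × 0.024) = √2503.7 ≈ 50.04 mm.
The +f correction barely moves this — solving exactly, f² + N·c·f − N·c·H = 0 ⇒ f = (−N·c + √((N·c)² + 4·N·c·H))/2 = (−0.0768 + √10015)/2 ≈ 49.998 mm, so f ≈ 50.0 mm.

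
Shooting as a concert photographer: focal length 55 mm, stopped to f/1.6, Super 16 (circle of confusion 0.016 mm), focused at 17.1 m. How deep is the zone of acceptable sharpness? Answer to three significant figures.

5.04 m

Hyperfocal distance H = f²/(N·c) + f = 55²/(1.6 × 0.016) + 55 = 3025/0.0256 + 55 ≈ 118219.1 mm ≈ 118.2 m.
Near limit Dn = s·(H − f)/(H + s − 2f) = 17100 × (118219.1 − 55) / (118219.1 + 17100 − 2 × 55) = 17100 × 118164.1 / 135209.1 ≈ 14944.3 mm.
Far limit Df = s·(H − f)/(H − s) = 17100 × (118219.1 − 55) / (118219.1 − 17100) = 17100 × 118164.1 / 101119.1 ≈ 19982.4 mm.
Depth of field = Df − Dn = 19982.4 − 14944.3 ≈ 5038.1 mm ≈ 5.04 m.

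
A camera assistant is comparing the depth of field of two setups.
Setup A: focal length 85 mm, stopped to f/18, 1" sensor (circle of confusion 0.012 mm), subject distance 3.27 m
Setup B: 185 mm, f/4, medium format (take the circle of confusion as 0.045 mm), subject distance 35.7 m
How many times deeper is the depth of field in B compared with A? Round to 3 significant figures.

22.0

Setup A: H = 85²/(18×0.012) + 85 ≈ 33534.1 mm; DoF = Df − Dn = 3614.14 − 2985.70 ≈ 628.44 mm.
Setup B: H = 185²/(4×0.045) + 185 ≈ 190323.9 mm; DoF = Df − Dn = 43900 − 30081 ≈ 13819 mm.
Ratio = 13819 / 628.44 ≈ 22.0.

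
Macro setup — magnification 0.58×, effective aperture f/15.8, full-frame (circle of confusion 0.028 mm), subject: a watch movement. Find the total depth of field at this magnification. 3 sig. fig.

At magnification m, DoF ≈ 2·N_eff·c/m² = 2 × 15.8 × 0.028 / 0.58² = 0.8848 / 0.3364 ≈ 2.63 mm.

2.63 mm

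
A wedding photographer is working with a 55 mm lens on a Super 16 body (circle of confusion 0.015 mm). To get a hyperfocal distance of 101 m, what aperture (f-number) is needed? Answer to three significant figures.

f/2.00

Rearrange H = f²/(N·c) + f for N: N = f² / ((H − f)·c).
N = 55² / ((101000 − 55) × 0.015) = 3025 / 1514 ≈ 2.00.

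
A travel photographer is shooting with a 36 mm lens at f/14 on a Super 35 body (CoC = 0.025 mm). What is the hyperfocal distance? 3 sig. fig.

Hyperfocal distance H = f²/(N·c) + f = 36²/(14 × 0.025) + 36 = 1296/0.35 + 36 ≈ 3738.9 mm ≈ 3.74 m.

3.74 m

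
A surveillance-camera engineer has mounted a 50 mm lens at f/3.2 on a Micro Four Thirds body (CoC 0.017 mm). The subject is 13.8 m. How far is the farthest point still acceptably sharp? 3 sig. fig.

Hyperfocal distance H = f²/(N·c) + f = 50²/(3.2 × 0.017) + 50 = 2500/0.0544 + 50 ≈ 46005.9 mm ≈ 46.01 m.
Far limit Df = s·(H − f)/(H − s) = 13800 × (46005.9 − 50) / (46005.9 − 13800) = 13800 × 45955.9 / 32205.9 ≈ 19692 mm ≈ 19.7 m.

19.7 m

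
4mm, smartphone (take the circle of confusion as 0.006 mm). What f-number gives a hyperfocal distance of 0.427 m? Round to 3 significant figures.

Rearrange H = f²/(N·c) + f for N: N = f² / ((H − f)·c).
N = 4² / ((427 − 4) × 0.006) = 16 / 2.538 ≈ 6.30.

f/6.30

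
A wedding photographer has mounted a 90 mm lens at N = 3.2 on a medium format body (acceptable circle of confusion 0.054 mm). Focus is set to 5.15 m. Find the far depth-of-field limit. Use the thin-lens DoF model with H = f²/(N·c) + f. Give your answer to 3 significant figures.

Hyperfocal distance H = f²/(N·c) + f = 90²/(3.2 × 0.054) + 90 = 8100/0.1728 + 90 ≈ 46965.0 mm ≈ 46.97 m.
Far limit Df = s·(H − f)/(H − s) = 5150 × (46965.0 − 90) / (46965.0 − 5150) = 5150 × 46875.0 / 41815.0 ≈ 5773.2 mm ≈ 5.77 m.

5.77 m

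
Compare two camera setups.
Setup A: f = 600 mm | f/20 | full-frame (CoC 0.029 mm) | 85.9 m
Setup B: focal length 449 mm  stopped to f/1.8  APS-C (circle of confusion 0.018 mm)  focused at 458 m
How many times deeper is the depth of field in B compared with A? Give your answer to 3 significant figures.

2.81

Setup A: H = 600²/(20×0.029) + 600 ≈ 621289.7 mm; DoF = Df − Dn = 99586 − 75521 ≈ 24065 mm.
Setup B: H = 449²/(1.8×0.018) + 449 ≈ 6222702.1 mm; DoF = Df − Dn = 494352 − 426628 ≈ 67724 mm.
Ratio = 67724 / 24065 ≈ 2.81.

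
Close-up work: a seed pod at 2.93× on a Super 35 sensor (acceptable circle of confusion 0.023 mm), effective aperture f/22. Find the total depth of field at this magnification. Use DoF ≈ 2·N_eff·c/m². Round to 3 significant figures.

0.118 mm

At magnification m, DoF ≈ 2·N_eff·c/m² = 2 × 22 × 0.023 / 2.93² = 1.012 / 8.585 ≈ 0.118 mm.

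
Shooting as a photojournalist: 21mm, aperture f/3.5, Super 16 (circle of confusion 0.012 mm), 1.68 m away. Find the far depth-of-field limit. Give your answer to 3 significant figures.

2.00 m

Hyperfocal distance H = f²/(N·c) + f = 21²/(3.5 × 0.012) + 21 = 441/0.042 + 21 ≈ 10521.0 mm ≈ 10.52 m.
Far limit Df = s·(H − f)/(H − s) = 1680 × (10521.0 − 21) / (10521.0 − 1680) = 1680 × 10500.0 / 8841.0 ≈ 1995.2 mm ≈ 2.00 m.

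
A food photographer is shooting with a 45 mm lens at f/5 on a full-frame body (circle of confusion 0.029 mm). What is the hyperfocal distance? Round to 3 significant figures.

Hyperfocal distance H = f²/(N·c) + f = 45²/(5 × 0.029) + 45 = 2025/0.145 + 45 ≈ 14010.5 mm ≈ 14.0 m.

14.0 m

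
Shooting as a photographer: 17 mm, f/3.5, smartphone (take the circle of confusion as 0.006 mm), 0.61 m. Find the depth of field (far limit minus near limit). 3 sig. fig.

Hyperfocal distance H = f²/(N·c) + f = 17²/(3.5 × 0.006) + 17 = 289/0.021 + 17 ≈ 13778.9 mm ≈ 13.78 m.
Near limit Dn = s·(H − f)/(H + s − 2f) = 610 × (13778.9 − 17) / (13778.9 + 610 − 2 × 17) = 610 × 13761.9 / 14354.9 ≈ 584.801 mm.
Far limit Df = s·(H − f)/(H − s) = 610 × (13778.9 − 17) / (13778.9 − 610) = 610 × 13761.9 / 13168.9 ≈ 637.468 mm.
Depth of field = Df − Dn = 637.468 − 584.801 ≈ 52.667 mm.

52.7 mm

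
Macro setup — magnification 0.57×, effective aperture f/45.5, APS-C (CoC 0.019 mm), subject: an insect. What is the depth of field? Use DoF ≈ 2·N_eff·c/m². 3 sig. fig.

At magnification m, DoF ≈ 2·N_eff·c/m² = 2 × 45.5 × 0.019 / 0.57² = 1.729 / 0.3249 ≈ 5.32 mm.

5.32 mm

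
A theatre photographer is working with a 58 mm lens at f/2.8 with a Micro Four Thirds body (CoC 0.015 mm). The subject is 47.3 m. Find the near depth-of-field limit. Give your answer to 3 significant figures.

29.8 m

Hyperfocal distance H = f²/(N·c) + f = 58²/(2.8 × 0.015) + 58 = 3364/0.042 + 58 ≈ 80153.2 mm ≈ 80.15 m.
Near limit Dn = s·(H − f)/(H + s − 2f) = 47300 × (80153.2 − 58) / (80153.2 + 47300 − 2 × 58) = 47300 × 80095.2 / 127337.2 ≈ 29752 mm ≈ 29.8 m.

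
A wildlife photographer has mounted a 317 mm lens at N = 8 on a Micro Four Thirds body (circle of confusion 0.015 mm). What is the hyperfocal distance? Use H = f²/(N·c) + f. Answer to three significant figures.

Hyperfocal distance H = f²/(N·c) + f = 317²/(8 × 0.015) + 317 = 100489/0.12 + 317 ≈ 837725.3 mm ≈ 838 m.

838 m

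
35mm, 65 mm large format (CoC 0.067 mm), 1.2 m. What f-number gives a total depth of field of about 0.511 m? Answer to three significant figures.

Write h = H − f = f²/(N·c). The thin-lens limits are Dn = s·h/(h + (s−f)) and Df = s·h/(h − (s−f)), so DoF = Df − Dn = 2·s·(s−f)·h / (h² − (s−f)²).
That is a quadratic in h: DoF·h² − 2·s·(s−f)·h − DoF·(s−f)² = 0 ⇒ h = (s−f)·(s + √(s² + DoF²)) / DoF = 1165 × (1200 + √(1200² + 511²)) / 511 = 1165 × (1200 + 1304.27) / 511 ≈ 5709.3 mm.
Then N = f²/(c·h) = 35² / (0.067 × 5709.3) = 1225 / 382.53 ≈ 3.20.

f/3.20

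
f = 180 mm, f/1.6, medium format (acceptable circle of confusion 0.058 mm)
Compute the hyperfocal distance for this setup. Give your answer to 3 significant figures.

349 m

Hyperfocal distance H = f²/(N·c) + f = 180²/(1.6 × 0.058) + 180 = 32400/0.0928 + 180 ≈ 349317.9 mm ≈ 349 m.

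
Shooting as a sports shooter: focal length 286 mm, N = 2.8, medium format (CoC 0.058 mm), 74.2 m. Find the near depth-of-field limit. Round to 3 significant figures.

64.7 m

Hyperfocal distance H = f²/(N·c) + f = 286²/(2.8 × 0.058) + 286 = 81796/0.1624 + 286 ≈ 503956.0 mm ≈ 504.0 m.
Near limit Dn = s·(H − f)/(H + s − 2f) = 74200 × (503956.0 − 286) / (503956.0 + 74200 − 2 × 286) = 74200 × 503670.0 / 577584.0 ≈ 64705 mm ≈ 64.7 m.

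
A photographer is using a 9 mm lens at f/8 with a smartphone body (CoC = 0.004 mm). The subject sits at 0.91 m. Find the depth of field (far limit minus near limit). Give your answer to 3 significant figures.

0.742 m

Hyperfocal distance H = f²/(N·c) + f = 9²/(8 × 0.004) + 9 = 81/0.032 + 9 ≈ 2540.2 mm ≈ 2.540 m.
Near limit Dn = s·(H − f)/(H + s − 2f) = 910 × (2540.2 − 9) / (2540.2 + 910 − 2 × 9) = 910 × 2531.2 / 3432.2 ≈ 671.12 mm.
Far limit Df = s·(H − f)/(H − s) = 910 × (2540.2 − 9) / (2540.2 − 910) = 910 × 2531.2 / 1630.2 ≈ 1412.94 mm.
Depth of field = Df − Dn = 1412.94 − 671.12 ≈ 741.82 mm ≈ 0.742 m.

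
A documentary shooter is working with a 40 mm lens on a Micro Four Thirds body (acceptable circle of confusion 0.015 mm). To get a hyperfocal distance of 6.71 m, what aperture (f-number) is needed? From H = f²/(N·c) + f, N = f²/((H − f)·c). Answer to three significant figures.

f/16

Rearrange H = f²/(N·c) + f for N: N = f² / ((H − f)·c).
N = 40² / ((6710 − 40) × 0.015) = 1600 / 100.0 ≈ 16.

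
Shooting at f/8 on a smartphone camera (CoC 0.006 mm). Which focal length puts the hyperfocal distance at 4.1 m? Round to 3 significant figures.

14.0 mm

From H = f²/(N·c) + f, with f ≪ H: f ≈ √(H·N·c) = √(4100 × 8 × 0.006) = √196.80 ≈ 14.03 mm.
The +f correction barely moves this — solving exactly, f² + N·c·f − N·c·H = 0 ⇒ f = (−N·c + √((N·c)² + 4·N·c·H))/2 = (−0.048 + √787.20)/2 ≈ 14.005 mm, so f ≈ 14.0 mm.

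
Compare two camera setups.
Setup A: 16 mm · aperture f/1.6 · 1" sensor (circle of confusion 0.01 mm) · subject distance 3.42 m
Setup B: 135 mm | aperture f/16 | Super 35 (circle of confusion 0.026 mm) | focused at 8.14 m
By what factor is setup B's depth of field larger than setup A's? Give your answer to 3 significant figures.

Setup A: H = 16²/(1.6×0.01) + 16 ≈ 16016.0 mm; DoF = Df − Dn = 4344.2 − 2820.0 ≈ 1524.2 mm.
Setup B: H = 135²/(16×0.026) + 135 ≈ 43945.1 mm; DoF = Df − Dn = 9959.9 − 6882.4 ≈ 3077.5 mm.
Ratio = 3077.5 / 1524.2 ≈ 2.02.

2.02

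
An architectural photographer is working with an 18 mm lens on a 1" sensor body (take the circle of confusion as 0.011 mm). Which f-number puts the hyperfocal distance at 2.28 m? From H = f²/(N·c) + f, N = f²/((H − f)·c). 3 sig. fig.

Rearrange H = f²/(N·c) + f for N: N = f² / ((H − f)·c).
N = 18² / ((2280 − 18) × 0.011) = 324 / 24.88 ≈ 13.

f/13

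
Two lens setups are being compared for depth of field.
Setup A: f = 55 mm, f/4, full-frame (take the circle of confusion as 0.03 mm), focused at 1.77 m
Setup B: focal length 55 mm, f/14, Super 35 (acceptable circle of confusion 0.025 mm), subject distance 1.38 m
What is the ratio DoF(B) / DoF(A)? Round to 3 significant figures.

Setup A: H = 55²/(4×0.03) + 55 ≈ 25263.3 mm; DoF = Df − Dn = 1899.21 − 1657.25 ≈ 241.96 mm.
Setup B: H = 55²/(14×0.025) + 55 ≈ 8697.9 mm; DoF = Df − Dn = 1629.87 − 1196.56 ≈ 433.31 mm.
Ratio = 433.31 / 241.96 ≈ 1.79.

1.79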